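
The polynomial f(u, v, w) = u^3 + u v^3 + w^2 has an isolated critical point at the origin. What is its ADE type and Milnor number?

Type E_{7}, Milnor number mu = 7.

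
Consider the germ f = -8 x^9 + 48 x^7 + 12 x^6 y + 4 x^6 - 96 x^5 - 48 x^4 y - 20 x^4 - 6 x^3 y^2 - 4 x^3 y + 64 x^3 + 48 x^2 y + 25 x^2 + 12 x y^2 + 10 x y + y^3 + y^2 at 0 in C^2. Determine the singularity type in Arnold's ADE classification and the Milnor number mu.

The Hessian of f at 0 is [[50, 10], [10, 2]] with rank 1, so corank 1. A Groebner basis of the Jacobian ideal J(f) in C{x,y} is {y^2, x + y/5}; counting standard monomials gives mu = 2. Corank 1: A-series; mu = 2 gives A_2.

Type A_{2}, Milnor number mu = 2.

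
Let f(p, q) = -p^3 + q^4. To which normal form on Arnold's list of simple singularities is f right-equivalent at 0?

E_6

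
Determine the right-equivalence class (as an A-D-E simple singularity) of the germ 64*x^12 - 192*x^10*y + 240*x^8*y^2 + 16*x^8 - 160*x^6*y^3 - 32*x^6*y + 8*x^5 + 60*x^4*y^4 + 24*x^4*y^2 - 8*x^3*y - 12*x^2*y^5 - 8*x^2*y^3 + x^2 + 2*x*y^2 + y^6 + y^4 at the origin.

A_5

The Hessian of f at 0 has rank 1. Corank 1: A-series; mu = 5 gives A_5.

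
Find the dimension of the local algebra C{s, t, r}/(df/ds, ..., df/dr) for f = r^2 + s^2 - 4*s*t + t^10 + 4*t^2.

The Hessian of f at 0 has rank 2. Corank 1: A-series; mu = 9 gives A_9.

9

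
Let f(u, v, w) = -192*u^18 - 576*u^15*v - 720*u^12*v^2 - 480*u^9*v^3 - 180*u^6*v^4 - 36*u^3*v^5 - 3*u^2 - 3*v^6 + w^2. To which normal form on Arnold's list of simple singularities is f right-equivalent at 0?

A_5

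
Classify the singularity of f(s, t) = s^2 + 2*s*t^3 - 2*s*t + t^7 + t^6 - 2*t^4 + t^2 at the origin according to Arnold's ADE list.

The Hessian of f at 0 is [[2, -2], [-2, 2]] with rank 1, so corank 1. A Groebner basis of the Jacobian ideal J(f) in C{s,t} is {s + t^3 - t, s^2 - 2*s*t + t^2}; counting standard monomials gives mu = 6. Corank 1: A-series; mu = 6 gives A_6.

A6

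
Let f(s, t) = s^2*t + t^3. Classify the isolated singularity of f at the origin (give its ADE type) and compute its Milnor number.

Type D_{4}, Milnor number mu = 4.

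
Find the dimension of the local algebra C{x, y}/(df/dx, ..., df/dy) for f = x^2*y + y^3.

4

The Hessian of f at 0 has rank 0. Corank 2; j^3 = y*(x^2 + y^2) splits into three distinct lines over C (the quadratic factor has nonzero discriminant), so D_4.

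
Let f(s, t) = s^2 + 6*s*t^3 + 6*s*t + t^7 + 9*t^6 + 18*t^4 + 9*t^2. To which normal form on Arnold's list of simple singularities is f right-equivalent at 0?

A6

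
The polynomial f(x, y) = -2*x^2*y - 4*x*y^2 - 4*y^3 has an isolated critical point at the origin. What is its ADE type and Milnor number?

The Hessian of f at 0 is [[0, 0], [0, 0]] with rank 0, so corank 2. A Groebner basis of the Jacobian ideal J(f) in C{x,y} is {y^3, x^2 + 2*y^2, x*y + y^2}; counting standard monomials gives mu = 4. Corank 2; j^3 = -2*y*(x^2 + 2*x*y + 2*y^2) splits into three distinct lines over C (the quadratic factor has nonzero discriminant), so D_4.

Type D4, Milnor number mu = 4.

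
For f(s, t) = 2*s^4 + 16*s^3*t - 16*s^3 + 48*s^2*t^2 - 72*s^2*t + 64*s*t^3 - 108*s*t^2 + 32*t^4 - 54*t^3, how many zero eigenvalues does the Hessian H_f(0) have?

2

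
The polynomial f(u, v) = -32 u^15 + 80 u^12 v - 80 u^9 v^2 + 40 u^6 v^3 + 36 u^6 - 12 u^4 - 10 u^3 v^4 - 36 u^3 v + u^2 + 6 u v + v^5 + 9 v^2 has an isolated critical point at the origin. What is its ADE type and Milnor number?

The Hessian of f at 0 is [[2, 6], [6, 18]] with rank 1, so corank 1. A Groebner basis of the Jacobian ideal J(f) in C{u,v} is {u/162 + v^3 + v/54, u^2 - 9*v^2, u*v + 3*v^2}; counting standard monomials gives mu = 4. Corank 1: A-series; mu = 4 gives A_4.

Type A_{4}, Milnor number mu = 4.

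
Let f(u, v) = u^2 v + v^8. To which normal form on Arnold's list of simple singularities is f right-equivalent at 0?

D9

The Hessian of f at 0 has rank 0. Corank 2; j^3 = u^2*v has shape L^2 M (L != M), so D-series; mu = 9 gives D_9.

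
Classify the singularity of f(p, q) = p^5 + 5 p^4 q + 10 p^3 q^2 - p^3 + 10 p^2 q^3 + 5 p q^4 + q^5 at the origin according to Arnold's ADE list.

The Hessian of f at 0 is [[0, 0], [0, 0]] with rank 0, so corank 2. A Groebner basis of the Jacobian ideal J(f) in C{p,q} is {q^5, p*q^3 + q^4/4, p^2}; counting standard monomials gives mu = 8. Corank 2; j^3 = -p^3 is a perfect cube, so E-series; the 5-jet and mu = 8 give E_8.

E_8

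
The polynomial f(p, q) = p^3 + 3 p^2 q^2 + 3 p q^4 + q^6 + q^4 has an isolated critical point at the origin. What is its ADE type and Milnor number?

Type E6, Milnor number mu = 6.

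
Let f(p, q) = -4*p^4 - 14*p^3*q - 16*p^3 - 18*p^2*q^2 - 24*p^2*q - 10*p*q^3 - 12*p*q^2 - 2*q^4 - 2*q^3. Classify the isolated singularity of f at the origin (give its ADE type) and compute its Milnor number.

The Hessian of f at 0 is [[0, 0], [0, 0]] with rank 0, so corank 2. A Groebner basis of the Jacobian ideal J(f) in C{p,q} is {768*p^2 + 768*p*q + q^4 + 8*q^3 + 192*q^2, p^3 + 36*p^2 + 36*p*q + q^3/2 + 9*q^2, p^2*q - 40*p^2 - 40*p*q - 2*q^3/3 - 10*q^2, 32*p^2 + p*q^2 + 32*p*q + 5*q^3/6 + 8*q^2}; counting standard monomials gives mu = 7. Corank 2; j^3 = -2*(2*p + q)^3 is a perfect cube, so E-series; the 4-jet and mu = 7 give E_7.

Type E7, Milnor number mu = 7.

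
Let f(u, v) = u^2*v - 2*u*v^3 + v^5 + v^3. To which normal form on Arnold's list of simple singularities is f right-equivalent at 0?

D_{4}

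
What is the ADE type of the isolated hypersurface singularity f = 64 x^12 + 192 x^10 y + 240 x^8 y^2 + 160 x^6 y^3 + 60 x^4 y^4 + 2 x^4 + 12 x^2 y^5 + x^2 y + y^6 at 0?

D_{7}

The Hessian of f at 0 has rank 0. Corank 2; j^3 = x^2*y has shape L^2 M (L != M), so D-series; mu = 7 gives D_7.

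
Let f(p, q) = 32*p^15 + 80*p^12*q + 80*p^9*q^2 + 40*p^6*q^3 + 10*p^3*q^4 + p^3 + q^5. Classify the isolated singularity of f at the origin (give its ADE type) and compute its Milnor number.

The Hessian of f at 0 has rank 0. Corank 2; j^3 = p^3 is a perfect cube, so E-series; the 5-jet and mu = 8 give E_8.

Type E_{8}, Milnor number mu = 8.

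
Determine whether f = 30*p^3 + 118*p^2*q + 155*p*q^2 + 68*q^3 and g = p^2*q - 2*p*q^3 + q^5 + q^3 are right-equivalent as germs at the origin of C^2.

Yes.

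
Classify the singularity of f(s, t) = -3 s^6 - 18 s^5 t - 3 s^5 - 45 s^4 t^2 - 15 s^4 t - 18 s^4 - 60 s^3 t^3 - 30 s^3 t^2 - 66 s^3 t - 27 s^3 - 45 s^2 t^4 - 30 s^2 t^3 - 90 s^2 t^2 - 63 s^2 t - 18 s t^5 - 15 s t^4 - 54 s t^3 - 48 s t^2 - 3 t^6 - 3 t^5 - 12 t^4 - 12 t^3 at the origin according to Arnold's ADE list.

D_7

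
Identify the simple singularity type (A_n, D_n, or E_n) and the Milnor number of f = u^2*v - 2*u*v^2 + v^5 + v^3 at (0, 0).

The Hessian of f at 0 is [[0, 0], [0, 0]] with rank 0, so corank 2. A Groebner basis of the Jacobian ideal J(f) in C{u,v} is {u^2/5 + v^4 - v^2/5, u^3 - v^3, u*v - v^2}; counting standard monomials gives mu = 6. Corank 2; j^3 = v*(u - v)^2 has shape L^2 M (L != M), so D-series; mu = 6 gives D_6.

Type D6, Milnor number mu = 6.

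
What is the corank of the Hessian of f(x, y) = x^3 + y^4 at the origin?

2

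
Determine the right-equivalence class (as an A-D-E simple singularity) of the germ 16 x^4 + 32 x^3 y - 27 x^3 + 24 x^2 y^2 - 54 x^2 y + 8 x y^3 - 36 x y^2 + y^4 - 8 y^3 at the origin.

E_6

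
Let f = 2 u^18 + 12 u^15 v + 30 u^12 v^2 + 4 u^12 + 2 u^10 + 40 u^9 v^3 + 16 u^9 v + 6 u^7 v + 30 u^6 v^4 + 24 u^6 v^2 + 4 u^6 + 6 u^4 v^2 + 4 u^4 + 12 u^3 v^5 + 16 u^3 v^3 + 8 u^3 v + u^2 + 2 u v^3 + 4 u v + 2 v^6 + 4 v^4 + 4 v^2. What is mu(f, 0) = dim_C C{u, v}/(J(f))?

5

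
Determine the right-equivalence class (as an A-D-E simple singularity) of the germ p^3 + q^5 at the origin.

E_{8}

The Hessian of f at 0 has rank 0. Corank 2; j^3 = p^3 is a perfect cube, so E-series; the 5-jet and mu = 8 give E_8.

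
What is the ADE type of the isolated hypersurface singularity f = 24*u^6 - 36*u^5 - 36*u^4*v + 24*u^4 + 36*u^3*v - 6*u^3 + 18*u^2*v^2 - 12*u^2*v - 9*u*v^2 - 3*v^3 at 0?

The Hessian of f at 0 has rank 0. Corank 2; j^3 = -3*(u + v)*(2*u^2 + 2*u*v + v^2) splits into three distinct lines over C (the quadratic factor has nonzero discriminant), so D_4.

D_{4}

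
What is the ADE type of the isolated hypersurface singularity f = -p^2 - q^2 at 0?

A_{1}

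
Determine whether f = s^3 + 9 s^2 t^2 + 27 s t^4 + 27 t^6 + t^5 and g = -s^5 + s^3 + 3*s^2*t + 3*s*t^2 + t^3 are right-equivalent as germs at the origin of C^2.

The Hessian of f at 0 has rank 0. Corank 2; j^3 = s^3 is a perfect cube, so E-series; the 5-jet and mu = 8 give E_8. The Hessian of g at 0 has rank 0. Corank 2; j^3 = (s + t)^3 is a perfect cube, so E-series; the 5-jet and mu = 8 give E_8. Both have type E_8, hence right-equivalent.

Yes.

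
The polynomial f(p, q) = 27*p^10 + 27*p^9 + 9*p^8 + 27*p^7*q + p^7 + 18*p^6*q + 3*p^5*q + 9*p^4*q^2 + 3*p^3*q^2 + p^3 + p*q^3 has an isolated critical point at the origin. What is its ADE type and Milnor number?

Type E_{7}, Milnor number mu = 7.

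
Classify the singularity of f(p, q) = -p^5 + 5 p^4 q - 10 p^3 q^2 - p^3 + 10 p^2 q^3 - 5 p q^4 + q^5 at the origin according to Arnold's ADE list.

The Hessian of f at 0 is [[0, 0], [0, 0]] with rank 0, so corank 2. A Groebner basis of the Jacobian ideal J(f) in C{p,q} is {q^5, p*q^3 - q^4/4, p^2}; counting standard monomials gives mu = 8. Corank 2; j^3 = -p^3 is a perfect cube, so E-series; the 5-jet and mu = 8 give E_8.

E_{8}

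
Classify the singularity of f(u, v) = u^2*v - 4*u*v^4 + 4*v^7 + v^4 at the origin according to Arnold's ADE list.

D5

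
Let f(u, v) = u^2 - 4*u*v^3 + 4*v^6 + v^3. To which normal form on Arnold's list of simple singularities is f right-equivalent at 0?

The Hessian of f at 0 has rank 1. Corank 1: A-series; mu = 2 gives A_2.

A_2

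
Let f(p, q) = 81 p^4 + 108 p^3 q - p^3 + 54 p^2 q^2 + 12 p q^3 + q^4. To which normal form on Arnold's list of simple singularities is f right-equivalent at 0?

E_6

The Hessian of f at 0 has rank 0. Corank 2; j^3 = -p^3 is a perfect cube, so E-series; the 4-jet and mu = 6 give E_6.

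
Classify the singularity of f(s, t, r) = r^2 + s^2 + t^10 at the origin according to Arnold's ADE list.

The Hessian of f at 0 has rank 2. Corank 1: A-series; mu = 9 gives A_9.

A9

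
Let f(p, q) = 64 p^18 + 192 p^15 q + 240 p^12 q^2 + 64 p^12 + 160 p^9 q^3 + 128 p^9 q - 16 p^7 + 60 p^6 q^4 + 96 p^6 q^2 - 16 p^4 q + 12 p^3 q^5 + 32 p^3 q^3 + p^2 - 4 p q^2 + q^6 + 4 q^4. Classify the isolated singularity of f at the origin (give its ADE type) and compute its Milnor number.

The Hessian of f at 0 has rank 1. Corank 1: A-series; mu = 5 gives A_5.

Type A5, Milnor number mu = 5.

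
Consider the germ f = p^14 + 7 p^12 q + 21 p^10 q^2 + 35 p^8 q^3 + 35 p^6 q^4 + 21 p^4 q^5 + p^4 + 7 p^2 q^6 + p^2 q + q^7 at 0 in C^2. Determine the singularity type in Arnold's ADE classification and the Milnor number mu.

Type D8, Milnor number mu = 8.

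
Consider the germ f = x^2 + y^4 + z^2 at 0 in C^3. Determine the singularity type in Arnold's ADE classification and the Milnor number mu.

Type A_3, Milnor number mu = 3.

The Hessian of f at 0 is [[2, 0, 0], [0, 0, 0], [0, 0, 2]] with rank 2, so corank 1. A Groebner basis of the Jacobian ideal J(f) in C{x,y,z} is {y^3, x, z}; counting standard monomials gives mu = 3. Corank 1: A-series; mu = 3 gives A_3.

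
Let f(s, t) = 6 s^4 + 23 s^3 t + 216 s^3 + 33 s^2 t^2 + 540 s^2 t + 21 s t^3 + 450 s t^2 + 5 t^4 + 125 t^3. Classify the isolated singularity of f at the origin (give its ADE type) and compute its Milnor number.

Type E7, Milnor number mu = 7.

The Hessian of f at 0 is [[0, 0], [0, 0]] with rank 0, so corank 2. A Groebner basis of the Jacobian ideal J(f) in C{s,t} is {5038848*s^2 + 8398080*s*t + t^4 + 216*t^3 + 3499200*t^2, s^3 + 5940*s^2 + 9900*s*t + 5*t^3/6 + 4125*t^2, s^2*t - 4536*s^2 - 7560*s*t - 8*t^3/9 - 3150*t^2, 2592*s^2 + s*t^2 + 4320*s*t + 17*t^3/18 + 1800*t^2}; counting standard monomials gives mu = 7. Corank 2; j^3 = (6*s + 5*t)^3 is a perfect cube, so E-series; the 4-jet and mu = 7 give E_7.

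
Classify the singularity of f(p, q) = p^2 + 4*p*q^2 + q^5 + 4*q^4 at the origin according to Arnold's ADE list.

A4

The Hessian of f at 0 has rank 1. Corank 1: A-series; mu = 4 gives A_4.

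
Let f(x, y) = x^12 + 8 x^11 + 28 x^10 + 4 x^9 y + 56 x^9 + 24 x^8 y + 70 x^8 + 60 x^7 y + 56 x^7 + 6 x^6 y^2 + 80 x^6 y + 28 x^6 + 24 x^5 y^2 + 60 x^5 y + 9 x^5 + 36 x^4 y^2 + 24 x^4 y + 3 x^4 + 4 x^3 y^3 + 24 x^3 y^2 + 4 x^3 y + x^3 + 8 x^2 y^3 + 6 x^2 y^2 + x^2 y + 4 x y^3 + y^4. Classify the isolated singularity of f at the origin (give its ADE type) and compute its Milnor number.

Type D_{5}, Milnor number mu = 5.

The Hessian of f at 0 has rank 0. Corank 2; j^3 = x^2*(x + y) has shape L^2 M (L != M), so D-series; mu = 5 gives D_5.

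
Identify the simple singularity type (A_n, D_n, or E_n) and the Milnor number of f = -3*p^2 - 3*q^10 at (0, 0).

Type A_{9}, Milnor number mu = 9.

The Hessian of f at 0 is [[-6, 0], [0, 0]] with rank 1, so corank 1. A Groebner basis of the Jacobian ideal J(f) in C{p,q} is {q^9, p}; counting standard monomials gives mu = 9. Corank 1: A-series; mu = 9 gives A_9.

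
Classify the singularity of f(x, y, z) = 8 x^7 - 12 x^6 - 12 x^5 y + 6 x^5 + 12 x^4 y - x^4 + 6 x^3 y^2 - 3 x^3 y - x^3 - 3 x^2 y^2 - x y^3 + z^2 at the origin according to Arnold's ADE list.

E_{7}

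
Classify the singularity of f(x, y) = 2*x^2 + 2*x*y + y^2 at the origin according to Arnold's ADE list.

A_1

The Hessian of f at 0 has rank 2. Corank 0: nondegenerate Morse point, so A_1.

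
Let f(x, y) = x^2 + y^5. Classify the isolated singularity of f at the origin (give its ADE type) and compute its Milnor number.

The Hessian of f at 0 has rank 1. Corank 1: A-series; mu = 4 gives A_4.

Type A_4, Milnor number mu = 4.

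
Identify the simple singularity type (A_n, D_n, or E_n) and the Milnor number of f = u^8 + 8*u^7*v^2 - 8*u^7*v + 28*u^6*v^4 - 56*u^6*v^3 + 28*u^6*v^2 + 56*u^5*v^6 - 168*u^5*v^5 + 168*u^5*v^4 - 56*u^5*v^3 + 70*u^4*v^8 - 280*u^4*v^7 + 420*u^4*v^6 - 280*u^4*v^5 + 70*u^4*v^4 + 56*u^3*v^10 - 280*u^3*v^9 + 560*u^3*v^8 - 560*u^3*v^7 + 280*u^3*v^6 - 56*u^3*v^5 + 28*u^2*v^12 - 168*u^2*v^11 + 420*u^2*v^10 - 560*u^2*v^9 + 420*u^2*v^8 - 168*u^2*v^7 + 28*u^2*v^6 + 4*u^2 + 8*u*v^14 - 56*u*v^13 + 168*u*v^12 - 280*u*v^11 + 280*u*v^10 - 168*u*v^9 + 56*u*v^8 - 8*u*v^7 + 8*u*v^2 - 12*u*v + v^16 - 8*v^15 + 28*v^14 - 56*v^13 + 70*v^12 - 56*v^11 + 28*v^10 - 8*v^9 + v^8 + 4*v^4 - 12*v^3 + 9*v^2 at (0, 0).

Type A7, Milnor number mu = 7.

The Hessian of f at 0 has rank 1. Corank 1: A-series; mu = 7 gives A_7.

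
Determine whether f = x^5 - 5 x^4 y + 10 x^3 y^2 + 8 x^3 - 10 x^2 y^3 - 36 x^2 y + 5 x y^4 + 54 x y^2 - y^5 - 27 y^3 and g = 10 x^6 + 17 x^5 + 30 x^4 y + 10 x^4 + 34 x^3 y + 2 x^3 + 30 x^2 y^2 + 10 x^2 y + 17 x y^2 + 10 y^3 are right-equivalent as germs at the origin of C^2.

No.

The Hessian of f at 0 has rank 0. Corank 2; j^3 = (2*x - 3*y)^3 is a perfect cube, so E-series; the 5-jet and mu = 8 give E_8. The Hessian of g at 0 has rank 0. Corank 2; j^3 = (x + 2*y)*(2*x^2 + 6*x*y + 5*y^2) splits into three distinct lines over C (the quadratic factor has nonzero discriminant), so D_4. f is E_8 but g is D_4, hence not right-equivalent.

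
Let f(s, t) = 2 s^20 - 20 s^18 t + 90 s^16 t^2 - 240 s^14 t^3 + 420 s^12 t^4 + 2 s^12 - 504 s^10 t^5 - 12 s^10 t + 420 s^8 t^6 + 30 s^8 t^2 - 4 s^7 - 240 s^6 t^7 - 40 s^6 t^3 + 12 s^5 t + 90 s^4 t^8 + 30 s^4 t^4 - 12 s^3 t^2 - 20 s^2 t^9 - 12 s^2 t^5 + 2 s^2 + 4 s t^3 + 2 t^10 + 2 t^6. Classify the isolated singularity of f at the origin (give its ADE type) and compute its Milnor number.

Type A_9, Milnor number mu = 9.

The Hessian of f at 0 is [[4, 0], [0, 0]] with rank 1, so corank 1. A Groebner basis of the Jacobian ideal J(f) in C{s,t} is {s^2*t^2 - s/3 - t^3/3, s^2 + s*t^3, s*t + t^4, s^3}; counting standard monomials gives mu = 9. Corank 1: A-series; mu = 9 gives A_9.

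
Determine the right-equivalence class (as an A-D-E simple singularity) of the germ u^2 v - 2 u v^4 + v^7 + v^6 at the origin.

The Hessian of f at 0 is [[0, 0], [0, 0]] with rank 0, so corank 2. A Groebner basis of the Jacobian ideal J(f) in C{u,v} is {-u*v + v^4, u^3, u^2*v, u^2/6 + u*v^2}; counting standard monomials gives mu = 7. Corank 2; j^3 = u^2*v has shape L^2 M (L != M), so D-series; mu = 7 gives D_7.

D_{7}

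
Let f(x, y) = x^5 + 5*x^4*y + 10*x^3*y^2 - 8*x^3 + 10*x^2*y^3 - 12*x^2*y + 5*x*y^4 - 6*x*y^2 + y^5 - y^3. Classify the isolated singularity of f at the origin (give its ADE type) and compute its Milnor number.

The Hessian of f at 0 is [[0, 0], [0, 0]] with rank 0, so corank 2. A Groebner basis of the Jacobian ideal J(f) in C{x,y} is {y^5, x*y^3 + 5*y^4/8, x^2 + x*y + y^2/4}; counting standard monomials gives mu = 8. Corank 2; j^3 = -(2*x + y)^3 is a perfect cube, so E-series; the 5-jet and mu = 8 give E_8.

Type E_{8}, Milnor number mu = 8.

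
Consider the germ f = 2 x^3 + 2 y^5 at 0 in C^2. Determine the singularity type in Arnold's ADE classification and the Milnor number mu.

Type E_8, Milnor number mu = 8.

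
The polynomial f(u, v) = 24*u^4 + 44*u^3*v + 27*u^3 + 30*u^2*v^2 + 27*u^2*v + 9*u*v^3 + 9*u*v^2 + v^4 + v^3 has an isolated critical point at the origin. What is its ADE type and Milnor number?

Type E_{7}, Milnor number mu = 7.

The Hessian of f at 0 is [[0, 0], [0, 0]] with rank 0, so corank 2. A Groebner basis of the Jacobian ideal J(f) in C{u,v} is {19683*u^2/4 + 6561*u*v/2 + v^4 + 27*v^3/4 + 2187*v^2/4, u^3 + 135*u^2/4 + 45*u*v/2 + v^3/12 + 15*v^2/4, u^2*v - 243*u^2/4 - 81*u*v/2 - 7*v^3/36 - 27*v^2/4, 81*u^2 + u*v^2 + 54*u*v + 4*v^3/9 + 9*v^2}; counting standard monomials gives mu = 7. Corank 2; j^3 = (3*u + v)^3 is a perfect cube, so E-series; the 4-jet and mu = 7 give E_7.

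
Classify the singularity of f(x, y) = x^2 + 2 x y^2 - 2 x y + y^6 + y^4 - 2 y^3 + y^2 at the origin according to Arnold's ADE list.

The Hessian of f at 0 has rank 1. Corank 1: A-series; mu = 5 gives A_5.

A_5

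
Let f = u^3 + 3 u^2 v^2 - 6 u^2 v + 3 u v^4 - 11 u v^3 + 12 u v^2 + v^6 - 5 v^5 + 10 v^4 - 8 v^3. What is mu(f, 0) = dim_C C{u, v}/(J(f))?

7

The Hessian of f at 0 has rank 0. Corank 2; j^3 = (u - 2*v)^3 is a perfect cube, so E-series; the 4-jet and mu = 7 give E_7.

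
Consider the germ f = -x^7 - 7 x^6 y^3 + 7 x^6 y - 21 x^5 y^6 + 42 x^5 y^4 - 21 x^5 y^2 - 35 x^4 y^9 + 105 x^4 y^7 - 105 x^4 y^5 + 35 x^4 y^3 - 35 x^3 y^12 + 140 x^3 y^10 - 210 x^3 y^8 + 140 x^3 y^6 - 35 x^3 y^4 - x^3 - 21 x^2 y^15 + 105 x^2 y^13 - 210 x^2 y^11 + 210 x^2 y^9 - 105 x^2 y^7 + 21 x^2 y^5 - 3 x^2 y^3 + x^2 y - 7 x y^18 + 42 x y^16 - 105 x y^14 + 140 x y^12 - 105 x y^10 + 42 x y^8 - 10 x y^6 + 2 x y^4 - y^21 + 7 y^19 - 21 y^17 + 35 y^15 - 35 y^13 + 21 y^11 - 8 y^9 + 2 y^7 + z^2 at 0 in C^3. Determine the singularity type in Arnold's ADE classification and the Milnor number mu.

The Hessian of f at 0 has rank 1. Corank 2; j^3 = -x^2*(x - y) has shape L^2 M (L != M), so D-series; mu = 8 gives D_8.

Type D_{8}, Milnor number mu = 8.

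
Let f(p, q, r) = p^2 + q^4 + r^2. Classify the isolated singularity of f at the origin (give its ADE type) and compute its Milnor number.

Type A_3, Milnor number mu = 3.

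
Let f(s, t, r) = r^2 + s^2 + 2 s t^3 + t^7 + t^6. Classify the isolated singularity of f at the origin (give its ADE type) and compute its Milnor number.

The Hessian of f at 0 is [[2, 0, 0], [0, 0, 0], [0, 0, 2]] with rank 2, so corank 1. A Groebner basis of the Jacobian ideal J(f) in C{s,t,r} is {s + t^3, s^2, r}; counting standard monomials gives mu = 6. Corank 1: A-series; mu = 6 gives A_6.

Type A6, Milnor number mu = 6.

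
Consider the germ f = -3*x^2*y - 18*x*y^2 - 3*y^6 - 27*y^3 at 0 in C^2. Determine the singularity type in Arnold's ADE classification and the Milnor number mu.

Type D7, Milnor number mu = 7.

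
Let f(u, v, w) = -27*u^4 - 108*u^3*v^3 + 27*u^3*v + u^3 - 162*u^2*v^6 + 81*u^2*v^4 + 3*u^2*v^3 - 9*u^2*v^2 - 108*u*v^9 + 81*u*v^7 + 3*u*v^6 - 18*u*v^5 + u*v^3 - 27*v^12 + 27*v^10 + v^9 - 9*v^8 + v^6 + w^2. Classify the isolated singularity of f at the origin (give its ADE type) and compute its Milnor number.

Type E7, Milnor number mu = 7.

The Hessian of f at 0 has rank 1. Corank 2; j^3 = u^3 is a perfect cube, so E-series; the 4-jet and mu = 7 give E_7.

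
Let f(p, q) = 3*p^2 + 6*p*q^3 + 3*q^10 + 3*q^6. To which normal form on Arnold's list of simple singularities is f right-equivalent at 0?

The Hessian of f at 0 has rank 1. Corank 1: A-series; mu = 9 gives A_9.

A_9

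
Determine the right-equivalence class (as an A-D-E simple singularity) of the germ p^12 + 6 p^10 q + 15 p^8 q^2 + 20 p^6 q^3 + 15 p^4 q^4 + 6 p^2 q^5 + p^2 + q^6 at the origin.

A_5

The Hessian of f at 0 is [[2, 0], [0, 0]] with rank 1, so corank 1. A Groebner basis of the Jacobian ideal J(f) in C{p,q} is {q^5, p}; counting standard monomials gives mu = 5. Corank 1: A-series; mu = 5 gives A_5.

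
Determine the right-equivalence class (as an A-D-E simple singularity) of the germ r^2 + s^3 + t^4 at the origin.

E_{6}

The Hessian of f at 0 is [[0, 0, 0], [0, 0, 0], [0, 0, 2]] with rank 1, so corank 2. A Groebner basis of the Jacobian ideal J(f) in C{s,t,r} is {t^3, s^2, r}; counting standard monomials gives mu = 6. Corank 2; j^3 = s^3 is a perfect cube, so E-series; the 4-jet and mu = 6 give E_6.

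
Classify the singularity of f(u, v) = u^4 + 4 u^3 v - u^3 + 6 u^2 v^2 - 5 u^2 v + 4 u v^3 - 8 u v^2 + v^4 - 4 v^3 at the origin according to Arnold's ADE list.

The Hessian of f at 0 is [[0, 0], [0, 0]] with rank 0, so corank 2. A Groebner basis of the Jacobian ideal J(f) in C{u,v} is {u*v^2 - u*v/2 - v^2, u*v/4 + v^3 + v^2/2, u^2 + 3*u*v + 2*v^2}; counting standard monomials gives mu = 5. Corank 2; j^3 = -(u + v)*(u + 2*v)^2 has shape L^2 M (L != M), so D-series; mu = 5 gives D_5.

D5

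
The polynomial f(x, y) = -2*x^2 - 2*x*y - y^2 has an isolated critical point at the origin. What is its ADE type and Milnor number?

The Hessian of f at 0 has rank 2. Corank 0: nondegenerate Morse point, so A_1.

Type A_{1}, Milnor number mu = 1.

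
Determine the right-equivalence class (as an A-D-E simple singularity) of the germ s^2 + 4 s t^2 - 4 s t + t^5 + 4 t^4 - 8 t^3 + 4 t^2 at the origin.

A_{4}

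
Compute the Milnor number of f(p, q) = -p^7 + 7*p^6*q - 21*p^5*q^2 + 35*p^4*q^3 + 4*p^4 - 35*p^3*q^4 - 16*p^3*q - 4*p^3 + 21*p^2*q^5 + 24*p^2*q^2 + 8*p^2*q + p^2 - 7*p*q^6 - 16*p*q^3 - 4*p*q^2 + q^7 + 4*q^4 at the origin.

6

The Hessian of f at 0 is [[2, 0], [0, 0]] with rank 1, so corank 1. A Groebner basis of the Jacobian ideal J(f) in C{p,q} is {7*p*q/6 + 5*p/24 + q^4 - 2*q^3/3 - 5*q^2/12, p*q^2 + 2*p*q/3 + p/12 - 2*q^3/3 - q^2/6, p^2 - 2*p*q - p/2 + q^2}; counting standard monomials gives mu = 6. Corank 1: A-series; mu = 6 gives A_6.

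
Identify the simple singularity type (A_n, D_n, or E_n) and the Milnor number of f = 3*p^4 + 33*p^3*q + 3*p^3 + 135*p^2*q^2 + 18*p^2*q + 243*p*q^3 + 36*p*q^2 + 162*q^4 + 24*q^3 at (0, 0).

Type E7, Milnor number mu = 7.

The Hessian of f at 0 is [[0, 0], [0, 0]] with rank 0, so corank 2. A Groebner basis of the Jacobian ideal J(f) in C{p,q} is {3*p^2 + 12*p*q + q^4 + q^3 + 12*q^2, p^3 + 30*p^2 + 120*p*q + 18*q^3 + 120*q^2, p^2*q - 9*p^2 - 36*p*q - 7*q^3 - 36*q^2, 2*p^2 + p*q^2 + 8*p*q + 8*q^3/3 + 8*q^2}; counting standard monomials gives mu = 7. Corank 2; j^3 = 3*(p + 2*q)^3 is a perfect cube, so E-series; the 4-jet and mu = 7 give E_7.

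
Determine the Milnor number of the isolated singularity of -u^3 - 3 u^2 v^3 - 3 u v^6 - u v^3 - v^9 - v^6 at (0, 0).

7

The Hessian of f at 0 has rank 0. Corank 2; j^3 = -u^3 is a perfect cube, so E-series; the 4-jet and mu = 7 give E_7.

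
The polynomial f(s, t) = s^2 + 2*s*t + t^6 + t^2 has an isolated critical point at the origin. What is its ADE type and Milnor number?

Type A5, Milnor number mu = 5.

The Hessian of f at 0 has rank 1. Corank 1: A-series; mu = 5 gives A_5.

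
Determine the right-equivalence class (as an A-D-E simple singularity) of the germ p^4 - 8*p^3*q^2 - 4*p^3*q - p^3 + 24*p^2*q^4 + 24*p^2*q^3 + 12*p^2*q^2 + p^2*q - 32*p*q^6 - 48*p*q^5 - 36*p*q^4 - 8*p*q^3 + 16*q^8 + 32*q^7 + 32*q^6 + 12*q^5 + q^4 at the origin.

D_{5}

The Hessian of f at 0 has rank 0. Corank 2; j^3 = -p^2*(p - q) has shape L^2 M (L != M), so D-series; mu = 5 gives D_5.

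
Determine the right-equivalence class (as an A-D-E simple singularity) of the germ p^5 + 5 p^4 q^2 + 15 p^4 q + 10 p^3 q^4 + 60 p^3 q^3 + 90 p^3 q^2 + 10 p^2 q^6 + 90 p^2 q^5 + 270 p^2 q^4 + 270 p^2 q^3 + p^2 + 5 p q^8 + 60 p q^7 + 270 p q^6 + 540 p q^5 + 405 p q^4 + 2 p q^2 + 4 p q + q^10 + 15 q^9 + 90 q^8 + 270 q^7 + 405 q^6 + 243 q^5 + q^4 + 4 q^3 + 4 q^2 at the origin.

A_4

The Hessian of f at 0 is [[2, 4], [4, 8]] with rank 1, so corank 1. A Groebner basis of the Jacobian ideal J(f) in C{p,q} is {p^2 + 4*p*q - 4*p - 8*q, p + q^2 + 2*q}; counting standard monomials gives mu = 4. Corank 1: A-series; mu = 4 gives A_4.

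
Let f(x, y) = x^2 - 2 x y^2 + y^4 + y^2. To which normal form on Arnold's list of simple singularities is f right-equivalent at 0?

The Hessian of f at 0 has rank 2. Corank 0: nondegenerate Morse point, so A_1.

A_1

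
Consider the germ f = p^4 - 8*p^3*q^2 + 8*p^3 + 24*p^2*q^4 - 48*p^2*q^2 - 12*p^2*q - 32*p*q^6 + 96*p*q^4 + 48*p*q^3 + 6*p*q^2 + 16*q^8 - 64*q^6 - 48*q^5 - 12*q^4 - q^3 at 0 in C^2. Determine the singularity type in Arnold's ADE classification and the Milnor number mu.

The Hessian of f at 0 is [[0, 0], [0, 0]] with rank 0, so corank 2. A Groebner basis of the Jacobian ideal J(f) in C{p,q} is {p^3, p^2*q + p^2/8 - p*q/8 + q^2/32, p^2/2 + p*q^2 - p*q/2 + q^2/8, 3*p^2/2 - 3*p*q/2 + q^3 + 3*q^2/8}; counting standard monomials gives mu = 6. Corank 2; j^3 = (2*p - q)^3 is a perfect cube, so E-series; the 4-jet and mu = 6 give E_6.

Type E6, Milnor number mu = 6.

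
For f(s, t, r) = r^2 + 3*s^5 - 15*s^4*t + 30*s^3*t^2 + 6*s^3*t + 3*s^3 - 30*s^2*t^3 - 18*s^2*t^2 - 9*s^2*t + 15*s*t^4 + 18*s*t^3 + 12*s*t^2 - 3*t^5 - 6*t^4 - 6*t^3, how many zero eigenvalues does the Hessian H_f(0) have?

The Hessian at 0 is [[0, 0, 0], [0, 0, 0], [0, 0, 2]] of rank 1; hence corank 2.

2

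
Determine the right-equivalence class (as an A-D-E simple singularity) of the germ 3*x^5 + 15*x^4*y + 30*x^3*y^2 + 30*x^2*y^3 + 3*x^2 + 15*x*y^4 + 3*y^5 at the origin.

A4

The Hessian of f at 0 is [[6, 0], [0, 0]] with rank 1, so corank 1. A Groebner basis of the Jacobian ideal J(f) in C{x,y} is {y^4, x}; counting standard monomials gives mu = 4. Corank 1: A-series; mu = 4 gives A_4.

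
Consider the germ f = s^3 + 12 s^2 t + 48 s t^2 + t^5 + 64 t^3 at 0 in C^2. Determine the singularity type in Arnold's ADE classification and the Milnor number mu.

Type E_{8}, Milnor number mu = 8.

The Hessian of f at 0 is [[0, 0], [0, 0]] with rank 0, so corank 2. A Groebner basis of the Jacobian ideal J(f) in C{s,t} is {t^4, s^2 + 8*s*t + 16*t^2}; counting standard monomials gives mu = 8. Corank 2; j^3 = (s + 4*t)^3 is a perfect cube, so E-series; the 5-jet and mu = 8 give E_8.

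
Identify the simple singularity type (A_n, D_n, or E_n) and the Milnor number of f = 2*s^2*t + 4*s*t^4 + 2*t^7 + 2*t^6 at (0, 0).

The Hessian of f at 0 has rank 0. Corank 2; j^3 = 2*s^2*t has shape L^2 M (L != M), so D-series; mu = 7 gives D_7.

Type D_7, Milnor number mu = 7.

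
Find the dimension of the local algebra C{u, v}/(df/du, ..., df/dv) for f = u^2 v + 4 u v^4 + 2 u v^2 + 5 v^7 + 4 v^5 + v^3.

The Hessian of f at 0 is [[0, 0], [0, 0]] with rank 0, so corank 2. A Groebner basis of the Jacobian ideal J(f) in C{u,v} is {-2*u^2/3 + u*v^3 - 11*u*v/6 - 7*v^2/6, u*v/2 + v^4 + v^2/2, u^3 - 3*u*v^2 - 2*v^3, u^2*v + 2*u*v^2 + v^3}; counting standard monomials gives mu = 8. Corank 2; j^3 = v*(u + v)^2 has shape L^2 M (L != M), so D-series; mu = 8 gives D_8.

8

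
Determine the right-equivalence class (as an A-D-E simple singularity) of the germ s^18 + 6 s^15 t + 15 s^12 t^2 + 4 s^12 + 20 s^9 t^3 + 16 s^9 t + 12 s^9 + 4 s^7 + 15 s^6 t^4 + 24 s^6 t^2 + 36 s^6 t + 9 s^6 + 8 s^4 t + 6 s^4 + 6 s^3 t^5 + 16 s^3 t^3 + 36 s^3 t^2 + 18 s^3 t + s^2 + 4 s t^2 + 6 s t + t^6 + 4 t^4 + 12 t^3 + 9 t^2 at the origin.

A_{5}

The Hessian of f at 0 is [[2, 6], [6, 18]] with rank 1, so corank 1. A Groebner basis of the Jacobian ideal J(f) in C{s,t} is {s*t^2 - 24*s*t/263 + 247*s/7101 - 1450*t^2/7101 + 247*t/2367, 10*s*t/263 - 3*s/263 + t^3 + 24*t^2/263 - 9*t/263, s^2 + 1566*s*t/263 - 8*s/7101 + 62921*t^2/7101 - 8*t/2367}; counting standard monomials gives mu = 5. Corank 1: A-series; mu = 5 gives A_5.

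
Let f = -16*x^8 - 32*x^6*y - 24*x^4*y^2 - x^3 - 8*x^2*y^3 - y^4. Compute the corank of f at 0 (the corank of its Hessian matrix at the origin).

2

Hessian at 0 has rank 0.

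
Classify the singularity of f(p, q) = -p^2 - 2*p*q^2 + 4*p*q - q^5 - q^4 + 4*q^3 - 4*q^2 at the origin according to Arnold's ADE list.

The Hessian of f at 0 has rank 1. Corank 1: A-series; mu = 4 gives A_4.

A4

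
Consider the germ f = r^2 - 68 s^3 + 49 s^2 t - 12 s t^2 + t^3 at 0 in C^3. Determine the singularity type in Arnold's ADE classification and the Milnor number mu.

Type D_4, Milnor number mu = 4.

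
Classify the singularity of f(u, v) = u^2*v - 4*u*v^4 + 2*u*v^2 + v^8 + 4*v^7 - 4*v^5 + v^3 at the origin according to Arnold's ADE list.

D9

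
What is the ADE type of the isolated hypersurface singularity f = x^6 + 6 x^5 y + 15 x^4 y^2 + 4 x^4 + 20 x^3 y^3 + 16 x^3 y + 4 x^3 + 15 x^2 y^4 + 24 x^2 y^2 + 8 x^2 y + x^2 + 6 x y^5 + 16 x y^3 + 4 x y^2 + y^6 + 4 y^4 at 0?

A_{5}

The Hessian of f at 0 is [[2, 0], [0, 0]] with rank 1, so corank 1. A Groebner basis of the Jacobian ideal J(f) in C{x,y} is {x*y^2 - x*y - x/4 - y^2/2, 5*x*y/2 + x/2 + y^3 + y^2, x^2 + 2*x*y + x/2 + y^2}; counting standard monomials gives mu = 5. Corank 1: A-series; mu = 5 gives A_5.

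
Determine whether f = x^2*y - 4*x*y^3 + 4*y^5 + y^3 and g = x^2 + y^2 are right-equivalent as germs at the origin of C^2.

No.

The Hessian of f at 0 is [[0, 0], [0, 0]] with rank 0, so corank 2. A Groebner basis of the Jacobian ideal J(f) in C{x,y} is {y^3, x^2 + 3*y^2, x*y}; counting standard monomials gives mu = 4. Corank 2; j^3 = y*(x^2 + y^2) splits into three distinct lines over C (the quadratic factor has nonzero discriminant), so D_4. The Hessian of g at 0 is [[2, 0], [0, 2]] with rank 2, so corank 0. A Groebner basis of the Jacobian ideal J(g) in C{x,y} is {x, y}; counting standard monomials gives mu = 1. Corank 0: nondegenerate Morse point, so A_1. f is D_4 but g is A_1, hence not right-equivalent.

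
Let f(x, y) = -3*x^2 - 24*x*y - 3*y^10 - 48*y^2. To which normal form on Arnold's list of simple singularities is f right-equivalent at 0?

A_{9}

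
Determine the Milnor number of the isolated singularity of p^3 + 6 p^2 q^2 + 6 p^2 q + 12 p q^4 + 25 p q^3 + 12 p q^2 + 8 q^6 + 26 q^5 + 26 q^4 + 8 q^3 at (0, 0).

The Hessian of f at 0 is [[0, 0], [0, 0]] with rank 0, so corank 2. A Groebner basis of the Jacobian ideal J(f) in C{p,q} is {-p^2/4 - p*q + q^4 - q^3/12 - q^2, p^3 + 11*p^2/2 + 22*p*q + 59*q^3/6 + 22*q^2, p^2*q - 23*p^2/12 - 23*p*q/3 - 167*q^3/36 - 23*q^2/3, p^2/2 + p*q^2 + 2*p*q + 13*q^3/6 + 2*q^2}; counting standard monomials gives mu = 7. Corank 2; j^3 = (p + 2*q)^3 is a perfect cube, so E-series; the 4-jet and mu = 7 give E_7.

7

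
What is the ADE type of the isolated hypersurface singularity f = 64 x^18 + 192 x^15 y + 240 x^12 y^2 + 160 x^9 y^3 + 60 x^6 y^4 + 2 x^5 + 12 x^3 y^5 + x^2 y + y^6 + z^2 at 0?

The Hessian of f at 0 has rank 1. Corank 2; j^3 = x^2*y has shape L^2 M (L != M), so D-series; mu = 7 gives D_7.

D7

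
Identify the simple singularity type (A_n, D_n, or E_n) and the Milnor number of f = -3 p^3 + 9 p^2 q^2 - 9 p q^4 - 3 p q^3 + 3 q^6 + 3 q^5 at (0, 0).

Type E7, Milnor number mu = 7.

The Hessian of f at 0 has rank 0. Corank 2; j^3 = -3*p^3 is a perfect cube, so E-series; the 4-jet and mu = 7 give E_7.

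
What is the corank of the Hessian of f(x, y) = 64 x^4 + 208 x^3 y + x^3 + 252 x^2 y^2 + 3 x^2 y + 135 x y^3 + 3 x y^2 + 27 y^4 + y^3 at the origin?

2

Hessian at 0 has rank 0.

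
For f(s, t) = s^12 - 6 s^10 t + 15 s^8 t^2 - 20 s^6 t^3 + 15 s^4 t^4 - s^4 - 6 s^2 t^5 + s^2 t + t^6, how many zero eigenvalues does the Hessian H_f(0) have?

The Hessian at 0 is [[0, 0], [0, 0]] of rank 0; hence corank 2.

2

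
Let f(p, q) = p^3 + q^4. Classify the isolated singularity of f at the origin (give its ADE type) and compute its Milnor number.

Type E_6, Milnor number mu = 6.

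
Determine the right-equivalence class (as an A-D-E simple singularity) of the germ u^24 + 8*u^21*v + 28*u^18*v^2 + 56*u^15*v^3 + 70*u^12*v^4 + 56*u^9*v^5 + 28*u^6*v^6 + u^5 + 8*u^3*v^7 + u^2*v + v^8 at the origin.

D_9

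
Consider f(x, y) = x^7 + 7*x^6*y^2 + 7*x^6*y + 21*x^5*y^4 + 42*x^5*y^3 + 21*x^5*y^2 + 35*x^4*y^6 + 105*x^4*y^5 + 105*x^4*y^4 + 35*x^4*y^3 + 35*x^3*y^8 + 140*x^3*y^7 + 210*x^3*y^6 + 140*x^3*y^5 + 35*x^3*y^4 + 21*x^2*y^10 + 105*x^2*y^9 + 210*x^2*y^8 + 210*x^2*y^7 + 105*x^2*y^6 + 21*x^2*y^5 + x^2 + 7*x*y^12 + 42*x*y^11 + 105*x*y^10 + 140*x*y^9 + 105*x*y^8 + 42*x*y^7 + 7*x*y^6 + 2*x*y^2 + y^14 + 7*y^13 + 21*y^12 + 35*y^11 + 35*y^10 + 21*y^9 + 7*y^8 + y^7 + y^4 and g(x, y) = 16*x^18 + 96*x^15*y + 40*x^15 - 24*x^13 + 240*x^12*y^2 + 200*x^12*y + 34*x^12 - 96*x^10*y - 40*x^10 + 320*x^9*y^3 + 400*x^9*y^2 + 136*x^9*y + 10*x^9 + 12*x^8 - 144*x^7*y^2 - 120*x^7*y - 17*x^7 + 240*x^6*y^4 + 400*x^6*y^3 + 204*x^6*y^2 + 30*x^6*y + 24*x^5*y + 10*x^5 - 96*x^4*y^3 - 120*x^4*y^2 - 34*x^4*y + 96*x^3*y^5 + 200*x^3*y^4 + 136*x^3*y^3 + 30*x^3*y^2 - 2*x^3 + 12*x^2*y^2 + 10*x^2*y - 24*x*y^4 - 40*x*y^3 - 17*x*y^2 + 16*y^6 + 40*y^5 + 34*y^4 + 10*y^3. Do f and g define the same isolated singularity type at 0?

No.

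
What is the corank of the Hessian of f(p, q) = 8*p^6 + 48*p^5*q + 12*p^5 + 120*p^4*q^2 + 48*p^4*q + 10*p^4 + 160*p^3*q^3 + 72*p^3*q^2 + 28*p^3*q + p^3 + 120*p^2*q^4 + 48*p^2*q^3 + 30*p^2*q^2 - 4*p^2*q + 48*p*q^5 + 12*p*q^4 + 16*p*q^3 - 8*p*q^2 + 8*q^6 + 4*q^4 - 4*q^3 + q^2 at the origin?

Hessian at 0 has rank 1.

1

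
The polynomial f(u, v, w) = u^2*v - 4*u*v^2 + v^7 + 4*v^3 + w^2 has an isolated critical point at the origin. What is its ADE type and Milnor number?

The Hessian of f at 0 has rank 1. Corank 2; j^3 = v*(u - 2*v)^2 has shape L^2 M (L != M), so D-series; mu = 8 gives D_8.

Type D8, Milnor number mu = 8.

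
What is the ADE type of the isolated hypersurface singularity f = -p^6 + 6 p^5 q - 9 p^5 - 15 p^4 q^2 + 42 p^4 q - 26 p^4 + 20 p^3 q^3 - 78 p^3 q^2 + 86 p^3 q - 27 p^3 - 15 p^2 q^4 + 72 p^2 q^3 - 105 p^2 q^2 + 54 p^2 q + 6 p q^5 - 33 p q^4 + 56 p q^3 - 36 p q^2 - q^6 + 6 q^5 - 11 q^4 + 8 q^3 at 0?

The Hessian of f at 0 has rank 0. Corank 2; j^3 = -(3*p - 2*q)^3 is a perfect cube, so E-series; the 4-jet and mu = 6 give E_6.

E_6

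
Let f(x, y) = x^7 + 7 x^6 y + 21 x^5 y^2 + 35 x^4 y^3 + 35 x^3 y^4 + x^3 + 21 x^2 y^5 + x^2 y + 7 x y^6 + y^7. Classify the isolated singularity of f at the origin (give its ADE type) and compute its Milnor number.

Type D_8, Milnor number mu = 8.

The Hessian of f at 0 is [[0, 0], [0, 0]] with rank 0, so corank 2. A Groebner basis of the Jacobian ideal J(f) in C{x,y} is {-x*y/7 + y^6, x*y^2, x^2 + x*y}; counting standard monomials gives mu = 8. Corank 2; j^3 = x^2*(x + y) has shape L^2 M (L != M), so D-series; mu = 8 gives D_8.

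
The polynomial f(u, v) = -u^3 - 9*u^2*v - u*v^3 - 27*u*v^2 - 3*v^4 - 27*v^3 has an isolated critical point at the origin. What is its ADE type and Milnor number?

Type E_7, Milnor number mu = 7.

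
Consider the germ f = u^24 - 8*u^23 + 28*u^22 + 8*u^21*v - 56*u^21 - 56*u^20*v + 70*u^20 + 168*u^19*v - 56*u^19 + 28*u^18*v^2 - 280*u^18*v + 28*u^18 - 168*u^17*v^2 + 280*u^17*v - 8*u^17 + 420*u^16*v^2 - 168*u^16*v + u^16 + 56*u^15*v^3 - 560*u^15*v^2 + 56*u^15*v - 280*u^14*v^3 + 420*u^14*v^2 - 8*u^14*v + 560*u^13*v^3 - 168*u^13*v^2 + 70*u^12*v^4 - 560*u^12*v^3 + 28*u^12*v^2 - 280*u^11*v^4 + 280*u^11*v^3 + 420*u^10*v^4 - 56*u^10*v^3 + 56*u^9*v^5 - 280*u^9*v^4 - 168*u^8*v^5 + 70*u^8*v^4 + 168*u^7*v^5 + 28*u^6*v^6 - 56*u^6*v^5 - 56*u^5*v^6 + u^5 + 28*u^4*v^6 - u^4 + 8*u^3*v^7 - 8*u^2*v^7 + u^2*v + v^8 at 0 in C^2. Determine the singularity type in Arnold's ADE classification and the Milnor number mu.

Type D_{9}, Milnor number mu = 9.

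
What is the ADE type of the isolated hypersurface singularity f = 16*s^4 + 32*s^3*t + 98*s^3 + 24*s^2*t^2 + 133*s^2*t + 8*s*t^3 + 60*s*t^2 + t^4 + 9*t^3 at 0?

D_{5}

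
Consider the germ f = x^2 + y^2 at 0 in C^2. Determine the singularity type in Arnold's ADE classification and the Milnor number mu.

Type A1, Milnor number mu = 1.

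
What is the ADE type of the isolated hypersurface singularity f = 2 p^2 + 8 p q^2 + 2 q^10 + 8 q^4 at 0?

A_{9}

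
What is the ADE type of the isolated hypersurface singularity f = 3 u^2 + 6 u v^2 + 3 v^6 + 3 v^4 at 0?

The Hessian of f at 0 has rank 1. Corank 1: A-series; mu = 5 gives A_5.

A_{5}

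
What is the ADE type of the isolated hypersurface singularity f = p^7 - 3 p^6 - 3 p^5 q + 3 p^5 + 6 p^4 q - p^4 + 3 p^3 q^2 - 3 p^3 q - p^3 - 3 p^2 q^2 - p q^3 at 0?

The Hessian of f at 0 has rank 0. Corank 2; j^3 = -p^3 is a perfect cube, so E-series; the 4-jet and mu = 7 give E_7.

E_{7}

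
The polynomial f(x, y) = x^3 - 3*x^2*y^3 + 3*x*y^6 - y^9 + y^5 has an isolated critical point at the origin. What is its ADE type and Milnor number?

Type E_{8}, Milnor number mu = 8.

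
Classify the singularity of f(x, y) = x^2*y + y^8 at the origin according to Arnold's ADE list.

D_9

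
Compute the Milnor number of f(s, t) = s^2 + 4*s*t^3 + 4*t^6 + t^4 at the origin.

3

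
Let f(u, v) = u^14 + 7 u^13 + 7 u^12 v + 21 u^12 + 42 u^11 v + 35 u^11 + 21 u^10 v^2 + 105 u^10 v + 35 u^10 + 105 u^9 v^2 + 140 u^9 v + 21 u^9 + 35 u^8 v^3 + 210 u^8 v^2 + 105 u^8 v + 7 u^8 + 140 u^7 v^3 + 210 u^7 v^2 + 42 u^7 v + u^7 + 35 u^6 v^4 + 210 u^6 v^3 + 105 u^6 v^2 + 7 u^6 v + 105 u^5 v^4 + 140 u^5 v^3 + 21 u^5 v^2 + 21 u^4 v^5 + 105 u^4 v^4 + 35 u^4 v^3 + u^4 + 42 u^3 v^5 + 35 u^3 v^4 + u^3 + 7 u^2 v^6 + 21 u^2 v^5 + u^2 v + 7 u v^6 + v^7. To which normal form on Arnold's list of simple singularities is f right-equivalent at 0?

The Hessian of f at 0 is [[0, 0], [0, 0]] with rank 0, so corank 2. A Groebner basis of the Jacobian ideal J(f) in C{u,v} is {-u*v/7 + v^6, u*v^2, u^2 + u*v}; counting standard monomials gives mu = 8. Corank 2; j^3 = u^2*(u + v) has shape L^2 M (L != M), so D-series; mu = 8 gives D_8.

D8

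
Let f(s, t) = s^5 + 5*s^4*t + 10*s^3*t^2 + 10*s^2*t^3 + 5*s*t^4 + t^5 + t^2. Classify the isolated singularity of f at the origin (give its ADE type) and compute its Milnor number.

The Hessian of f at 0 has rank 1. Corank 1: A-series; mu = 4 gives A_4.

Type A_{4}, Milnor number mu = 4.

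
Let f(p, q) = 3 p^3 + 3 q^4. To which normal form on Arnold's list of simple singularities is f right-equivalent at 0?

The Hessian of f at 0 has rank 0. Corank 2; j^3 = 3*p^3 is a perfect cube, so E-series; the 4-jet and mu = 6 give E_6.

E_{6}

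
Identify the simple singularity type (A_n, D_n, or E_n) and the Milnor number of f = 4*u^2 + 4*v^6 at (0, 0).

The Hessian of f at 0 is [[8, 0], [0, 0]] with rank 1, so corank 1. A Groebner basis of the Jacobian ideal J(f) in C{u,v} is {v^5, u}; counting standard monomials gives mu = 5. Corank 1: A-series; mu = 5 gives A_5.

Type A_5, Milnor number mu = 5.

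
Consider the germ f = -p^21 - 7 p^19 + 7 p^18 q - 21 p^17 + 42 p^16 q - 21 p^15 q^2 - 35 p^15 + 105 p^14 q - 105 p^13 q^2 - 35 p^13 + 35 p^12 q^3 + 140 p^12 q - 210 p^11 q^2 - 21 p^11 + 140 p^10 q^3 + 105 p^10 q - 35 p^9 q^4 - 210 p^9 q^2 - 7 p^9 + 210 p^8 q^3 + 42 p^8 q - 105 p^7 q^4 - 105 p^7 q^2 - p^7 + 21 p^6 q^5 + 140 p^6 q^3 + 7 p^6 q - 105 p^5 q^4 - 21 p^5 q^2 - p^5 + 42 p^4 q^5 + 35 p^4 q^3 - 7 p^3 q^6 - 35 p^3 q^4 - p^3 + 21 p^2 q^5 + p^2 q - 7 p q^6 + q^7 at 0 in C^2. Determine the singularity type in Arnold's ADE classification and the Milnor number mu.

Type D_8, Milnor number mu = 8.

The Hessian of f at 0 has rank 0. Corank 2; j^3 = -p^2*(p - q) has shape L^2 M (L != M), so D-series; mu = 8 gives D_8.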